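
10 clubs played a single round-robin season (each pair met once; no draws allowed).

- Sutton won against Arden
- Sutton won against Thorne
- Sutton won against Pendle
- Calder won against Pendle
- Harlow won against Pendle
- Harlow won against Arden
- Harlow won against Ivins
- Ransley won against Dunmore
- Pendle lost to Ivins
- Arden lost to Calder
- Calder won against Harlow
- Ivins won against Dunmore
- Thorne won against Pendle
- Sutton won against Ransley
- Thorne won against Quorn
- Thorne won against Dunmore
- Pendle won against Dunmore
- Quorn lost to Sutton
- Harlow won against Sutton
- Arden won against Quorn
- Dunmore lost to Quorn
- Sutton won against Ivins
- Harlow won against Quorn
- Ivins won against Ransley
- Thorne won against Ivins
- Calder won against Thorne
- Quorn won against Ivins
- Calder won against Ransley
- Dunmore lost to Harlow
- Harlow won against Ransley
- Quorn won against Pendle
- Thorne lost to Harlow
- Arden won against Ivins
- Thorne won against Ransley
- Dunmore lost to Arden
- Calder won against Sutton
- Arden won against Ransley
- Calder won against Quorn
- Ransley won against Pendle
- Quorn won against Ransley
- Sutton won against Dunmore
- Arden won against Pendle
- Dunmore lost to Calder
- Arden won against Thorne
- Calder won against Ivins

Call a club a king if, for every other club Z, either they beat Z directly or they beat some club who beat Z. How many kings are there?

Pendle cannot reach Arden, Harlow, Sutton, Ivins, Ransley, Quorn, Thorne, Calder in two steps.
Arden cannot reach Harlow, Sutton, Calder in two steps.
Harlow cannot reach Calder in two steps.
Sutton cannot reach Harlow, Calder in two steps.
Ivins cannot reach Arden, Harlow, Sutton, Quorn, Thorne, Calder in two steps.
Ransley cannot reach Arden, Harlow, Sutton, Ivins, Quorn, Thorne, Calder in two steps.
Quorn cannot reach Arden, Harlow, Sutton, Thorne, Calder in two steps.
Thorne cannot reach Arden, Harlow, Sutton, Calder in two steps.
Dunmore cannot reach Pendle, Arden, Harlow, Sutton, Ivins, Ransley, Quorn, Thorne, Calder in two steps.
Calder reaches everyone (king).
Kings: Calder — 1.

1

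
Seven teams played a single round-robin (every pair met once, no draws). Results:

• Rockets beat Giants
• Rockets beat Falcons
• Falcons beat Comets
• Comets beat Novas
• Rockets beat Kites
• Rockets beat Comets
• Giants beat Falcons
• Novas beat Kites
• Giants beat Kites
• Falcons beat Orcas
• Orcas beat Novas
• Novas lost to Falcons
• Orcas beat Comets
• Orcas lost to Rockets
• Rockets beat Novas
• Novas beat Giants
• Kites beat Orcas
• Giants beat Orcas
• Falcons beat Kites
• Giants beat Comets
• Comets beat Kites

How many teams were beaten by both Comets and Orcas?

Comets beat: Kites, Novas.
Orcas beat: Novas, Comets.
Both beat: Novas — 1.

1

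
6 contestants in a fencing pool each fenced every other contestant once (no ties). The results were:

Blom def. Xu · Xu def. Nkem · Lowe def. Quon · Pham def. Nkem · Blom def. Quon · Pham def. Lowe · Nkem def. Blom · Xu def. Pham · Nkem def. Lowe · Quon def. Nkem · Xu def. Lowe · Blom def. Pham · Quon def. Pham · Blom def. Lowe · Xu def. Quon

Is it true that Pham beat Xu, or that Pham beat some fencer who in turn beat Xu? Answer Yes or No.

No

Pham did not beat Xu directly.
Pham beat Nkem, Lowe, but each of them lost to Xu. No two-step path.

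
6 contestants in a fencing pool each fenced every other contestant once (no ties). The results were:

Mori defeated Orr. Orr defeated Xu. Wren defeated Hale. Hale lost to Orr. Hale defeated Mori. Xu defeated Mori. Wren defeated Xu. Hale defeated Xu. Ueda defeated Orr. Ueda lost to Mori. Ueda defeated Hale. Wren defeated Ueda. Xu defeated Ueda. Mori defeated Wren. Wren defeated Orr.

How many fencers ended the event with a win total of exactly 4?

1

Win totals: Xu 2, Mori 3, Orr 2, Hale 2, Wren 4, Ueda 2.
Exactly 4: Wren — 1 fencer.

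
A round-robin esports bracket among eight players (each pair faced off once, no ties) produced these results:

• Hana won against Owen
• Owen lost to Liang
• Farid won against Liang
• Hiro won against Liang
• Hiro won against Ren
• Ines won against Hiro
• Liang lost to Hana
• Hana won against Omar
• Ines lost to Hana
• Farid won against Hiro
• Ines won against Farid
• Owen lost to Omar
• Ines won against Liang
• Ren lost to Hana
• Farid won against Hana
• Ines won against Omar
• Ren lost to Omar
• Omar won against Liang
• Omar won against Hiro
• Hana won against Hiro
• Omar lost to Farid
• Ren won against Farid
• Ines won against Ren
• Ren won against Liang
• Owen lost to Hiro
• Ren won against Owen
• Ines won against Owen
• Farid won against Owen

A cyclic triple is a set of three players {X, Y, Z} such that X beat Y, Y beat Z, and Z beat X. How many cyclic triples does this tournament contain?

4

Win totals: Ren 3, Hana 6, Hiro 3, Owen 0, Liang 1, Ines 6, Farid 5, Omar 4.
A player with w wins dominates both others in C(w,2) triples; summing gives 3 + 15 + 3 + 0 + 0 + 15 + 10 + 6 = 52 transitive triples.
Total triples C(8,3) = 56, so cyclic triples = 56 − 52 = 4.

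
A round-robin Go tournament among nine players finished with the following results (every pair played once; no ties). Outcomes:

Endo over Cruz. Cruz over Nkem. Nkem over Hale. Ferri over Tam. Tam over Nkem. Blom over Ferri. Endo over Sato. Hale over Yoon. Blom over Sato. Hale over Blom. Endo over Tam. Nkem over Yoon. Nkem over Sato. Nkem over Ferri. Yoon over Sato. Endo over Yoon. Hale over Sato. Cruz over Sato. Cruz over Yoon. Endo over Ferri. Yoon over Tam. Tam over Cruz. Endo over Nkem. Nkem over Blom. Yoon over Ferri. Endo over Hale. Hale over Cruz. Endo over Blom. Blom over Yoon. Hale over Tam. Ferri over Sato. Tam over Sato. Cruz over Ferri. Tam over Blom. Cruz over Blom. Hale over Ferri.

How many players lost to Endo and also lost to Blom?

Endo beat: Nkem, Tam, Ferri, Sato, Hale, Yoon, Cruz, Blom.
Blom beat: Ferri, Sato, Yoon.
Both beat: Ferri, Sato, Yoon — 3.

3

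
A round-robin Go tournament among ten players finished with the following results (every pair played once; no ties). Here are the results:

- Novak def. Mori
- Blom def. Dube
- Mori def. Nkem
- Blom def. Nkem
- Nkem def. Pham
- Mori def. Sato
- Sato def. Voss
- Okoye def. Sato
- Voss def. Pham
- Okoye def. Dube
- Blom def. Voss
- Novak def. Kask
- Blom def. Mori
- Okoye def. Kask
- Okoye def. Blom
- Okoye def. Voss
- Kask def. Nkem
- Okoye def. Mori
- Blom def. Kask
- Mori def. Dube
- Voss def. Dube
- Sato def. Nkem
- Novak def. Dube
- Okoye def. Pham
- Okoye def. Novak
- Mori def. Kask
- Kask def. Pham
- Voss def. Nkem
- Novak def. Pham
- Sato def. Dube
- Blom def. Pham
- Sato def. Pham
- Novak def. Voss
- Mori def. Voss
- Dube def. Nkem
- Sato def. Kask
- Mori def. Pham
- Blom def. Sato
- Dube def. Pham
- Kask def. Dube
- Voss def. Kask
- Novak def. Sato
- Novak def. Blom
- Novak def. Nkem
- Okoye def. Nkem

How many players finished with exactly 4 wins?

Win totals: Voss 4, Mori 6, Sato 5, Kask 3, Novak 8, Blom 7, Okoye 9, Nkem 1, Dube 2, Pham 0.
Exactly 4: Voss — 1 player.

1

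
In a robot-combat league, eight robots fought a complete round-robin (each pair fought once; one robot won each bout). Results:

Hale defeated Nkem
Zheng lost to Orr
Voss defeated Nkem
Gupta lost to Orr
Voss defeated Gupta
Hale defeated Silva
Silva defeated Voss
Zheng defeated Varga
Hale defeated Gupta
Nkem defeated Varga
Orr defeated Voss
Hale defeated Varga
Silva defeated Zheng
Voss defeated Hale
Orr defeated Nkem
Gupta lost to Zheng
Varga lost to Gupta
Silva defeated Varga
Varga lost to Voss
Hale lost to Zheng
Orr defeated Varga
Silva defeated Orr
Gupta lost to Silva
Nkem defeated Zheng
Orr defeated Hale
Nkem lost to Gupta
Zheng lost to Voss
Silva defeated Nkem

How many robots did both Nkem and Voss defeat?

2

Nkem beat: Zheng, Varga.
Voss beat: Gupta, Hale, Zheng, Nkem, Varga.
Both beat: Zheng, Varga — 2.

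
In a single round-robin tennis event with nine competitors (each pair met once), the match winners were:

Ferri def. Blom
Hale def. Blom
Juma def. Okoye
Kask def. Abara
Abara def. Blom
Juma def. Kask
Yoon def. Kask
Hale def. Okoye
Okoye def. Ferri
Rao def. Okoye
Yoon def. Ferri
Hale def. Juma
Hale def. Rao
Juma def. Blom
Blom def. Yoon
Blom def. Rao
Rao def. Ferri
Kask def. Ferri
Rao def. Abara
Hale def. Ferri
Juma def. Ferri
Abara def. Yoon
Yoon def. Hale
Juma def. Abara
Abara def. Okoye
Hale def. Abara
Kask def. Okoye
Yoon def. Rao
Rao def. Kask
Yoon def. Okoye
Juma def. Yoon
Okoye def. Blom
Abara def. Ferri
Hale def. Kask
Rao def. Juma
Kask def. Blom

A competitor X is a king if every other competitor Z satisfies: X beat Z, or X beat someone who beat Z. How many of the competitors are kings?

Okoye cannot reach Kask, Juma, Abara, Hale in two steps.
Kask cannot reach Juma, Hale in two steps.
Juma reaches everyone (king).
Abara cannot reach Juma in two steps.
Hale reaches everyone (king).
Rao cannot reach Hale in two steps.
Ferri cannot reach Okoye, Kask, Juma, Abara, Hale in two steps.
Blom reaches everyone (king).
Yoon reaches everyone (king).
Kings: Juma, Hale, Blom, Yoon — 4.

4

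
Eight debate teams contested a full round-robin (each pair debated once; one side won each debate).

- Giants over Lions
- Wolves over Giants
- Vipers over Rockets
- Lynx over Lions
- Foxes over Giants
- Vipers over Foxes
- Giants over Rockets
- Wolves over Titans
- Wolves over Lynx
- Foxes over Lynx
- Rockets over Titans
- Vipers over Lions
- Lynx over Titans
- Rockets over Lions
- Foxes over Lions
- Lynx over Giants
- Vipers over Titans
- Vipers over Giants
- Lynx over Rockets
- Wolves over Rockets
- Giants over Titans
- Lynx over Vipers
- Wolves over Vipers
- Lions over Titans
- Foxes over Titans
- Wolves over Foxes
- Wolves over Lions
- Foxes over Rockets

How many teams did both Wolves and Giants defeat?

3

Wolves beat: Titans, Rockets, Giants, Foxes, Vipers, Lions, Lynx.
Giants beat: Titans, Rockets, Lions.
Both beat: Titans, Rockets, Lions — 3.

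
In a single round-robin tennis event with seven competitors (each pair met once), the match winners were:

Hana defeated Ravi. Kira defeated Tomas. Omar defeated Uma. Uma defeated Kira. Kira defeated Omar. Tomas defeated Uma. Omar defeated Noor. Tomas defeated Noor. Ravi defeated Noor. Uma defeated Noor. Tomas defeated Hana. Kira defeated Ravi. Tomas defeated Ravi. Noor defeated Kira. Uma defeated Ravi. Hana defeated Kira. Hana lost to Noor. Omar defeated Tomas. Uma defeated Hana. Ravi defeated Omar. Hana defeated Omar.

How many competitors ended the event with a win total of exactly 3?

Win totals: Noor 2, Ravi 2, Omar 3, Tomas 4, Kira 3, Hana 3, Uma 4.
Exactly 3: Omar, Kira, Hana — 3 competitors.

3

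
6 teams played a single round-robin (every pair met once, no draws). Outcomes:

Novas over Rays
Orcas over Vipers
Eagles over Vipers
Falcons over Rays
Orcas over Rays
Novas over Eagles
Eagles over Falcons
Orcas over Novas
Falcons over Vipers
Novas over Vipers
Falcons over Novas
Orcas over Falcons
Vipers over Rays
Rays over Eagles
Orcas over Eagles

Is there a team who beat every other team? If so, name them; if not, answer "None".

Orcas

Orcas has 5 wins out of 5 opponents — a perfect record.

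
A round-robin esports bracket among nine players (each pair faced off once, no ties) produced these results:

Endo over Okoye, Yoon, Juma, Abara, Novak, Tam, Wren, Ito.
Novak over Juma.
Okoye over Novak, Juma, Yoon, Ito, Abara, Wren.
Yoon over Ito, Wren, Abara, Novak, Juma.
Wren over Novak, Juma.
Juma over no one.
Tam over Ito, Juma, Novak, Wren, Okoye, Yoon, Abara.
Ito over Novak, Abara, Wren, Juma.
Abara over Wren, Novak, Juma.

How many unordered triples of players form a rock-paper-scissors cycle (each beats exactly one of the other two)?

Win totals: Novak 1, Yoon 5, Abara 3, Wren 2, Okoye 6, Juma 0, Ito 4, Endo 8, Tam 7.
A player with w wins dominates both others in C(w,2) triples; summing gives 0 + 10 + 3 + 1 + 15 + 0 + 6 + 28 + 21 = 84 transitive triples.
Total triples C(9,3) = 84, so cyclic triples = 84 − 84 = 0.

0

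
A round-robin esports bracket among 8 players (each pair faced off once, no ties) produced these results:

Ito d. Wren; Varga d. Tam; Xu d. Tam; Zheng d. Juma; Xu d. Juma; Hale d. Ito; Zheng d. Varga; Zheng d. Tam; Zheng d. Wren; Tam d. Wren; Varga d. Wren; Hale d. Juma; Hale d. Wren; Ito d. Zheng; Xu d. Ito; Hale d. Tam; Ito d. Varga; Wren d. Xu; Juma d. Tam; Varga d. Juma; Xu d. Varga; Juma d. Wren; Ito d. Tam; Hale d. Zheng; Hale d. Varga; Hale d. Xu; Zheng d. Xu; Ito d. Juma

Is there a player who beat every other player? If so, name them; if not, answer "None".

Hale has 7 wins out of 7 opponents — a perfect record.

Hale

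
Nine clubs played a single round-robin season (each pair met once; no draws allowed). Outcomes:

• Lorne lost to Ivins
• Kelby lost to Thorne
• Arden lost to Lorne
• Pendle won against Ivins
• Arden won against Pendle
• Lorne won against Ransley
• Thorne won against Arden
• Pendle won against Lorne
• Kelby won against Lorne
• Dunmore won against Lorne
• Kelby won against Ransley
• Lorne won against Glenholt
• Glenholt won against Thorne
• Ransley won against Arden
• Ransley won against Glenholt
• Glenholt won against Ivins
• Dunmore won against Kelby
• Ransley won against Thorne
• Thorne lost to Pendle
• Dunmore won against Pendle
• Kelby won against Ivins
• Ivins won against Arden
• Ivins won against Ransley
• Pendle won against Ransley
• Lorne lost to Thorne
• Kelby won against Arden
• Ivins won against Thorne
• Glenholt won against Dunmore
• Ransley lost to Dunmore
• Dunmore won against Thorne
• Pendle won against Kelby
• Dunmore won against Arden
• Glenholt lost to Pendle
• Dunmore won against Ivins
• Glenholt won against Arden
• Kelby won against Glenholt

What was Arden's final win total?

Arden's results: beat Pendle; lost to Lorne, Glenholt, Ivins, Kelby, Thorne, Ransley, Dunmore.
That is 1 win.

1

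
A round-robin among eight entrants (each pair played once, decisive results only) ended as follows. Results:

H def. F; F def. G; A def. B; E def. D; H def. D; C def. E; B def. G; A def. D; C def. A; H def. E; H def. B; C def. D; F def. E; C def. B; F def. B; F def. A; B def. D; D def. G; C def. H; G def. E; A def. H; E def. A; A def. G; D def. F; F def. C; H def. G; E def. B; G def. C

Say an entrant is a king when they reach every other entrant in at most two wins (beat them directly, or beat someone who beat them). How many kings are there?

4

A reaches everyone (king).
B cannot reach A, H in two steps.
C reaches everyone (king).
D cannot reach H in two steps.
E cannot reach C in two steps.
F reaches everyone (king).
G cannot reach F in two steps.
H reaches everyone (king).
Kings: A, C, F, H — 4.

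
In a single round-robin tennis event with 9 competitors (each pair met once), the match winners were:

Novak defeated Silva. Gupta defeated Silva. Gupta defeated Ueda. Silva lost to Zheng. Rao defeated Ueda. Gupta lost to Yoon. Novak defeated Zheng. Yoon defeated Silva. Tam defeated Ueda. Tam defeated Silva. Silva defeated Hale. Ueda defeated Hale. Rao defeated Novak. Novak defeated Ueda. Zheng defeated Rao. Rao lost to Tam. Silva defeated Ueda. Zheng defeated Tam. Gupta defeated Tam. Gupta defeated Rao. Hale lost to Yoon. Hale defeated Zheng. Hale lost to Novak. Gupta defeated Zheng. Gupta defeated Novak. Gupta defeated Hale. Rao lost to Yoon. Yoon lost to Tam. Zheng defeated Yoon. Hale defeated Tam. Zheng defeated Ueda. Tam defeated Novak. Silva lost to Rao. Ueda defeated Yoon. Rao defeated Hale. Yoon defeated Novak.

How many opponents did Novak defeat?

4

Novak's results: beat Silva, Hale, Zheng, Ueda; lost to Gupta, Rao, Tam, Yoon.
That is 4 wins.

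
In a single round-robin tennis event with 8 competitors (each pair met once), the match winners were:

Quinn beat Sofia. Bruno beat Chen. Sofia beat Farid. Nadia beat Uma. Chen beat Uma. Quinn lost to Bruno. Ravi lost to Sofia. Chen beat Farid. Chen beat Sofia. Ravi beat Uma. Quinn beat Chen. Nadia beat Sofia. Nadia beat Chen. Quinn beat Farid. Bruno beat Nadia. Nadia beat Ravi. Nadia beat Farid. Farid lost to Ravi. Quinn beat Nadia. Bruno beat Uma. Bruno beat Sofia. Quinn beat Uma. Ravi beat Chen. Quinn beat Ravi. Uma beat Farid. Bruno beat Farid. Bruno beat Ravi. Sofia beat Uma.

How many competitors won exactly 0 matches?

Win totals: Farid 0, Chen 3, Nadia 5, Ravi 3, Uma 1, Sofia 3, Quinn 6, Bruno 7.
Exactly 0: Farid — 1 competitor.

1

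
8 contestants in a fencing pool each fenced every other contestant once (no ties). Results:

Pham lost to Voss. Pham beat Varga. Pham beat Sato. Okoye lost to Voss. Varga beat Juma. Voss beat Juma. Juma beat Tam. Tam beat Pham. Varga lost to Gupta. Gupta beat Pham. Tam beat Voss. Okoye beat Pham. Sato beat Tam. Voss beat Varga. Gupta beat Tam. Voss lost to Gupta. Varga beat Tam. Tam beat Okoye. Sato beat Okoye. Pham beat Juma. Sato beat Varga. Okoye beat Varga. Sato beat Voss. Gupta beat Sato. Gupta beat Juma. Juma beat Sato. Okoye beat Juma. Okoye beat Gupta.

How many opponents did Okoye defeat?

4

Okoye's results: beat Varga, Gupta, Pham, Juma; lost to Tam, Voss, Sato.
That is 4 wins.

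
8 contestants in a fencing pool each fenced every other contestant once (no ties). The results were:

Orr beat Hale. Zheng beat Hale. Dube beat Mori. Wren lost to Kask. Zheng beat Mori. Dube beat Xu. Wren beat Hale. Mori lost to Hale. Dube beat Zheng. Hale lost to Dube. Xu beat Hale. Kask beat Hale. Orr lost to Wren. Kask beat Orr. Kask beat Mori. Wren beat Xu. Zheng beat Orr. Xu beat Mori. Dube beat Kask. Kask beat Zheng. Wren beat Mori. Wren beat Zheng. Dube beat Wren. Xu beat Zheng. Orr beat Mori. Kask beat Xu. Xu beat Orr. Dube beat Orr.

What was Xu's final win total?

4

Xu's results: beat Hale, Mori, Zheng, Orr; lost to Dube, Kask, Wren.
That is 4 wins.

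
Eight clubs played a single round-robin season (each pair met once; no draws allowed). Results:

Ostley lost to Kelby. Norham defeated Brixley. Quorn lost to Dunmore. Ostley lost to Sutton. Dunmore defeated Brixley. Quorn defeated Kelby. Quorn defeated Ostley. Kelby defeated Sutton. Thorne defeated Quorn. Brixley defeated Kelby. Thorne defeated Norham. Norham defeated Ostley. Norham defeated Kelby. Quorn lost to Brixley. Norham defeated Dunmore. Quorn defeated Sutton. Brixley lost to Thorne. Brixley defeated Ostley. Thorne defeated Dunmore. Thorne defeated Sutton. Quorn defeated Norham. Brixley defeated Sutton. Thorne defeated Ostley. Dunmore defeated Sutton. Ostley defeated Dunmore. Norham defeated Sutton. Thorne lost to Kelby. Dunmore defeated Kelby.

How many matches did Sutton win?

1

Sutton's results: beat Ostley; lost to Kelby, Quorn, Dunmore, Norham, Thorne, Brixley.
That is 1 win.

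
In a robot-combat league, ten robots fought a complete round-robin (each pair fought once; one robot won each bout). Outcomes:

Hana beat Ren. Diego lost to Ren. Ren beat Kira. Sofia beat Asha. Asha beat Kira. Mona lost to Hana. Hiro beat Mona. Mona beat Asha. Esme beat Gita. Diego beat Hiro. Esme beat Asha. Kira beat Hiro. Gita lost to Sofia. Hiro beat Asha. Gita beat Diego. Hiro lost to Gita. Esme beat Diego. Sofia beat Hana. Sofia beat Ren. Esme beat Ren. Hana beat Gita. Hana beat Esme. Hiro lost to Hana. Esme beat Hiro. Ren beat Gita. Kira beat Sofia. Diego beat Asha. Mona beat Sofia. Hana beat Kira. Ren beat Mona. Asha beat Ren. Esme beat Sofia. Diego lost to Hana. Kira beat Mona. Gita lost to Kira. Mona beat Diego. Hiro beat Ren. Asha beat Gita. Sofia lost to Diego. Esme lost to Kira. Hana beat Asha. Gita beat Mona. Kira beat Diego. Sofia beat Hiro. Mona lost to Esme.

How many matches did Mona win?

Mona's results: beat Sofia, Diego, Asha; lost to Hana, Ren, Esme, Hiro, Gita, Kira.
That is 3 wins.

3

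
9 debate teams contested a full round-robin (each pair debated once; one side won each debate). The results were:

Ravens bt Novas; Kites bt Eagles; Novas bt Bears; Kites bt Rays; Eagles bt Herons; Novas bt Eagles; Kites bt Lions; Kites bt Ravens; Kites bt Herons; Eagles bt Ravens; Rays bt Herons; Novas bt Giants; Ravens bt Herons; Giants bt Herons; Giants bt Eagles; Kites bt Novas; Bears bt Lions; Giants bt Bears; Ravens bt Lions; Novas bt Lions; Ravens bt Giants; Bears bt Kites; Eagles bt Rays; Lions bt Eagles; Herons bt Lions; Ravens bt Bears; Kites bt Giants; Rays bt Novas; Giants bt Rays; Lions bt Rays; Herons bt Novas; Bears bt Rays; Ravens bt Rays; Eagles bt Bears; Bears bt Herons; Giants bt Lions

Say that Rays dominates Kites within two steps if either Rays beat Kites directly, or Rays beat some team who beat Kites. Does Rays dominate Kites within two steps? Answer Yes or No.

Rays did not beat Kites directly.
Rays beat Herons, Novas, but each of them lost to Kites. No two-step path.

No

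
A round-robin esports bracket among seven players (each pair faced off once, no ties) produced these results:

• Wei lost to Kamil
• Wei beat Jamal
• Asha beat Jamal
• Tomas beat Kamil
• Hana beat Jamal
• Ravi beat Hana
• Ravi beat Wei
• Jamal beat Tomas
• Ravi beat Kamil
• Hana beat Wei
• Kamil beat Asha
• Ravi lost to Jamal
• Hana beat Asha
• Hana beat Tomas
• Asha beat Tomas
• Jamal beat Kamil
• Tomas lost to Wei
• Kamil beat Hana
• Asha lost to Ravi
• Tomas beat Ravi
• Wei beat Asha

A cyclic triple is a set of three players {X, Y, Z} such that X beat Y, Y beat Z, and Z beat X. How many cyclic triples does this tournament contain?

Win totals: Wei 3, Tomas 2, Hana 4, Jamal 3, Kamil 3, Asha 2, Ravi 4.
A player with w wins dominates both others in C(w,2) triples; summing gives 3 + 1 + 6 + 3 + 3 + 1 + 6 = 23 transitive triples.
Total triples C(7,3) = 35, so cyclic triples = 35 − 23 = 12.

12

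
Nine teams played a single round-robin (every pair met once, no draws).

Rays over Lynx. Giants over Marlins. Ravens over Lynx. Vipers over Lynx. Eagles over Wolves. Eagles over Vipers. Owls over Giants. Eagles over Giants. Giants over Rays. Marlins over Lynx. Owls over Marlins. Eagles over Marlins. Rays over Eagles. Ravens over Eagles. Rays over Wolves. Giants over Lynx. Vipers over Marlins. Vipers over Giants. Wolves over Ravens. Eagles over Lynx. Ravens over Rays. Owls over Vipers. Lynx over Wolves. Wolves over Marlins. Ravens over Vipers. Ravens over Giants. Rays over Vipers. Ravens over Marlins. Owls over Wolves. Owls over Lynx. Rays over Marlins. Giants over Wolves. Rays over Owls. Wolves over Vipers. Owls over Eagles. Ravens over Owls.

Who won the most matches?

Ravens

Win totals: Owls 6, Lynx 1, Wolves 3, Giants 4, Eagles 5, Ravens 7, Vipers 3, Marlins 1, Rays 6.
Ravens leads with 7 wins (next highest: 6).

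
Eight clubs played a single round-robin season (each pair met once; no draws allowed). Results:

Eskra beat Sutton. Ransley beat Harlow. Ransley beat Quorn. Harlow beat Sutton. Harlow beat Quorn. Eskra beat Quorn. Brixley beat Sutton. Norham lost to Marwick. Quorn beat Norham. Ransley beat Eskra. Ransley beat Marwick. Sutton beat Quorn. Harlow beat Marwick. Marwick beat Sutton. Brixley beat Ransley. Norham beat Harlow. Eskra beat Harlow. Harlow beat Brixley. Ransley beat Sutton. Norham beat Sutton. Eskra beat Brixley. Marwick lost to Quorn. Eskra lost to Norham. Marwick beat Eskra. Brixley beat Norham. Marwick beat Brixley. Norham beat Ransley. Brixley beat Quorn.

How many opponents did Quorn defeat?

Quorn's results: beat Norham, Marwick; lost to Harlow, Sutton, Ransley, Brixley, Eskra.
That is 2 wins.

2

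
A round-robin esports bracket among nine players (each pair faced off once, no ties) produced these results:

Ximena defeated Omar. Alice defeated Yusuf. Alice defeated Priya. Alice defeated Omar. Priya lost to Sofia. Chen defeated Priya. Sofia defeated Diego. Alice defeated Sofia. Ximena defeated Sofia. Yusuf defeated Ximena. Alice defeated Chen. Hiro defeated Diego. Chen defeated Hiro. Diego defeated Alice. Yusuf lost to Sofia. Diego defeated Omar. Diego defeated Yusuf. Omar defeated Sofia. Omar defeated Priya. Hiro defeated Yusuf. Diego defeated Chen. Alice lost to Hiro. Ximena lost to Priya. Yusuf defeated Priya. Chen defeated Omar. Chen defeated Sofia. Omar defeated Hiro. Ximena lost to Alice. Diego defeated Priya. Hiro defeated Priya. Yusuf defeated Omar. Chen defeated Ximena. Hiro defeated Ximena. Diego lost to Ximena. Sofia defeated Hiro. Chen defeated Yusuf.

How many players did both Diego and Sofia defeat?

Diego beat: Priya, Omar, Alice, Yusuf, Chen.
Sofia beat: Diego, Hiro, Priya, Yusuf.
Both beat: Priya, Yusuf — 2.

2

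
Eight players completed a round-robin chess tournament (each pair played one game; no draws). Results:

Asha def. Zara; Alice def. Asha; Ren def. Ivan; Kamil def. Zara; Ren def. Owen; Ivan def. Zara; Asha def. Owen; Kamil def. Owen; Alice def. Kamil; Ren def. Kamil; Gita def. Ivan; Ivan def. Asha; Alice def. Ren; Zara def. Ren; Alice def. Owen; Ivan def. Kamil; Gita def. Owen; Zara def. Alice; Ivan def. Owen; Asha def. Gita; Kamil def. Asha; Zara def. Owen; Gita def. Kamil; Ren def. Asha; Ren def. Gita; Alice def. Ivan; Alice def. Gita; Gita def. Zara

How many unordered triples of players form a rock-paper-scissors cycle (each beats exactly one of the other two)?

Win totals: Owen 0, Asha 3, Kamil 3, Zara 3, Gita 4, Ren 5, Alice 6, Ivan 4.
A player with w wins dominates both others in C(w,2) triples; summing gives 0 + 3 + 3 + 3 + 6 + 10 + 15 + 6 = 46 transitive triples.
Total triples C(8,3) = 56, so cyclic triples = 56 − 46 = 10.

10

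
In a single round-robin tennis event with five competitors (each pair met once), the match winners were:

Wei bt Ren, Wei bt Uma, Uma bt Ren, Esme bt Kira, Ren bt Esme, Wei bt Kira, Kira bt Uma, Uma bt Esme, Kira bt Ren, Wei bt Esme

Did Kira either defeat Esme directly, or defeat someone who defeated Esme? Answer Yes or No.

Kira did not beat Esme directly.
Kira beat Ren, Uma. Of those, Ren beat Esme.

Yes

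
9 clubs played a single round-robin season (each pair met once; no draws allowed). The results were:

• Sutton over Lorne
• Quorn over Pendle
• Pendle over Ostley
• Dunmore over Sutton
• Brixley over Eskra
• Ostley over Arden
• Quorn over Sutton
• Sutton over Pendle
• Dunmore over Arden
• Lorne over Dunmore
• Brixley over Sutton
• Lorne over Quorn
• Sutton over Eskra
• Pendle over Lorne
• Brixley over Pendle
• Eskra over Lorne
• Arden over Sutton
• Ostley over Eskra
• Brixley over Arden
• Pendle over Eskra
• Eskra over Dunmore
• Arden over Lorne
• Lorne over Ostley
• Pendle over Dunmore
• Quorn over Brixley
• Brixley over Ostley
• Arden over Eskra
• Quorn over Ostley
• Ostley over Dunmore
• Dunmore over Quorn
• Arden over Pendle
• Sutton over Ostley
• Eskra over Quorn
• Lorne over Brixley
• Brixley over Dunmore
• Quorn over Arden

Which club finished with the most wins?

Win totals: Ostley 3, Eskra 3, Brixley 6, Pendle 4, Arden 4, Sutton 4, Quorn 5, Dunmore 3, Lorne 4.
Brixley leads with 6 wins (next highest: 5).

Brixley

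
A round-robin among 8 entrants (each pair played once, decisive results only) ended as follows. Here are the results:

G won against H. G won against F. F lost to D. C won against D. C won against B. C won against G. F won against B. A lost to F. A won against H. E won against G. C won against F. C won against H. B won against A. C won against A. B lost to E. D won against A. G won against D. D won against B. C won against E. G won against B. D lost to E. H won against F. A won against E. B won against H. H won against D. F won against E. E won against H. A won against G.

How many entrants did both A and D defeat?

A beat: E, G, H.
D beat: A, B, F.
No one was beaten by both.

0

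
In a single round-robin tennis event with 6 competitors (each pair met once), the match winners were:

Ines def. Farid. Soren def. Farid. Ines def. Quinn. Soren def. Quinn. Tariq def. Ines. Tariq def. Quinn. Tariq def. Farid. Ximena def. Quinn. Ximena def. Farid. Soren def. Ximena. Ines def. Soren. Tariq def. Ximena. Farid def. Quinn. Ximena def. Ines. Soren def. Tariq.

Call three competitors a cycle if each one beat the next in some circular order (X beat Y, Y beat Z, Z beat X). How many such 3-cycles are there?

Of the C(6,3) = 20 triples, the cyclic ones are: {Tariq, Ines, Soren}; {Ines, Ximena, Soren}.
That is 2.

2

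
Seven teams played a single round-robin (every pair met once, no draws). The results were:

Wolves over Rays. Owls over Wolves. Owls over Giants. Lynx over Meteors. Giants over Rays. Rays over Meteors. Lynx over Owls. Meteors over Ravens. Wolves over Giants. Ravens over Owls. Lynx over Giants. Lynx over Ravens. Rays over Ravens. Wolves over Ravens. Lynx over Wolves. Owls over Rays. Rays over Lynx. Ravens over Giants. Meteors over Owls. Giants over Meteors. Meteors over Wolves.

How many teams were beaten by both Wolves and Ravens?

Wolves beat: Rays, Giants, Ravens.
Ravens beat: Owls, Giants.
Both beat: Giants — 1.

1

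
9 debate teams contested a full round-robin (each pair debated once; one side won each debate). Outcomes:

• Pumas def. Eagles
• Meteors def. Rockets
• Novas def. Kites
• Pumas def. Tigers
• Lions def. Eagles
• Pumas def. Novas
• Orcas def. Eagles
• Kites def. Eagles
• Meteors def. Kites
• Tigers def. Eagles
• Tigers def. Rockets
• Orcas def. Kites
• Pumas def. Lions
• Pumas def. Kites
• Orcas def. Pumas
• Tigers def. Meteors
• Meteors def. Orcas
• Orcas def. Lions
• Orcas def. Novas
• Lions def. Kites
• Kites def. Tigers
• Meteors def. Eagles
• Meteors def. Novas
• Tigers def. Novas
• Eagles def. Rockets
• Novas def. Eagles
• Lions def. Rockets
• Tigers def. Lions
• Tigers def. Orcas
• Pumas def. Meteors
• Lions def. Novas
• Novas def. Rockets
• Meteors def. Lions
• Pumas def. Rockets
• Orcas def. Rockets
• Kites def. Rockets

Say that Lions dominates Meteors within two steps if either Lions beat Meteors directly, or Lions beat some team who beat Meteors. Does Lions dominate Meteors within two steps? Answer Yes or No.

No

Lions did not beat Meteors directly.
Lions beat Novas, Rockets, Eagles, Kites, but each of them lost to Meteors. No two-step path.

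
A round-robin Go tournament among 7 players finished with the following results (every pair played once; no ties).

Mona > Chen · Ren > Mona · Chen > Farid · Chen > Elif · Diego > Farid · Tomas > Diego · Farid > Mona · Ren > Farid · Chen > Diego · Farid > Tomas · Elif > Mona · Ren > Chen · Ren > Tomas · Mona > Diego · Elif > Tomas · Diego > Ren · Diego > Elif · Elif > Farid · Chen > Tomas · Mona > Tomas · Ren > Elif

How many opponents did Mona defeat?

3

Mona's results: beat Chen, Tomas, Diego; lost to Elif, Ren, Farid.
That is 3 wins.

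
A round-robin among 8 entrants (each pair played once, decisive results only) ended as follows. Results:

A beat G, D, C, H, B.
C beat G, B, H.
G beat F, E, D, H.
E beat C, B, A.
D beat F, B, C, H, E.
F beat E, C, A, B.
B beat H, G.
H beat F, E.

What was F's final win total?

4

F's results: beat A, B, C, E; lost to D, G, H.
That is 4 wins.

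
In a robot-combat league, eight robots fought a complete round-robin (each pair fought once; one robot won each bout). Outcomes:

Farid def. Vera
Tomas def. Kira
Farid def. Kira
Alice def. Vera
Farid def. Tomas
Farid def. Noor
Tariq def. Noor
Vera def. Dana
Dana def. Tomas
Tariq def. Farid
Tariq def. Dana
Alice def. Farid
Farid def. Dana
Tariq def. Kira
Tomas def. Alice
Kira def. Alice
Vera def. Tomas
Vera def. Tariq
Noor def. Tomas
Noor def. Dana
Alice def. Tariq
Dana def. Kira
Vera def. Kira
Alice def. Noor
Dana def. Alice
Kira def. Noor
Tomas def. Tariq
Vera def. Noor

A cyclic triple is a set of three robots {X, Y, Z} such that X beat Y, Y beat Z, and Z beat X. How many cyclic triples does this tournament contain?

Win totals: Alice 4, Noor 2, Tariq 4, Dana 3, Tomas 3, Vera 5, Kira 2, Farid 5.
A robot with w wins dominates both others in C(w,2) triples; summing gives 6 + 1 + 6 + 3 + 3 + 10 + 1 + 10 = 40 transitive triples.
Total triples C(8,3) = 56, so cyclic triples = 56 − 40 = 16.

16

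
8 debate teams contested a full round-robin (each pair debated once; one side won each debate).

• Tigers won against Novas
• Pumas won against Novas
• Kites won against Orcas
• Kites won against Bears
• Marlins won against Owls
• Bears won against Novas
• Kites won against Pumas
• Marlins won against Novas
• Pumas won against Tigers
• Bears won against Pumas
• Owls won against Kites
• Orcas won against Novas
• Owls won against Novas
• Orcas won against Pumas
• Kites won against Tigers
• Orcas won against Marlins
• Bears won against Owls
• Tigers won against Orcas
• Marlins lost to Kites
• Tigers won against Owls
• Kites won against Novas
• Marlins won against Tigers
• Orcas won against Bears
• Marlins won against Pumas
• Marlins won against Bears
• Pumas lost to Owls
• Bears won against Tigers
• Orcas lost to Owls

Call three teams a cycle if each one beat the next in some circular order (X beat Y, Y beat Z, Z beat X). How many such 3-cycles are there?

9

Win totals: Kites 6, Pumas 2, Bears 4, Orcas 4, Novas 0, Owls 4, Tigers 3, Marlins 5.
A team with w wins dominates both others in C(w,2) triples; summing gives 15 + 1 + 6 + 6 + 0 + 6 + 3 + 10 = 47 transitive triples.
Total triples C(8,3) = 56, so cyclic triples = 56 − 47 = 9.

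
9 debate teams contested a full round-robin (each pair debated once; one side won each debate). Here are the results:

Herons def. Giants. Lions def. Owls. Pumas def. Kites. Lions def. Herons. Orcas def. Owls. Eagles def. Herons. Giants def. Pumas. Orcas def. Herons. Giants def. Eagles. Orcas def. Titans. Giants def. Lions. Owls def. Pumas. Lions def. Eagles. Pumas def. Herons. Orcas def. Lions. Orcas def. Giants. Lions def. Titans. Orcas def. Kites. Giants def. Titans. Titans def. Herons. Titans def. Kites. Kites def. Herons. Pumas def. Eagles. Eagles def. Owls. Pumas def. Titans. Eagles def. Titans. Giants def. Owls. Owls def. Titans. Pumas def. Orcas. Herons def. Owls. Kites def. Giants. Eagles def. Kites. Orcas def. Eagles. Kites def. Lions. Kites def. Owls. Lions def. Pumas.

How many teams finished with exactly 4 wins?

Win totals: Titans 2, Eagles 4, Giants 5, Herons 2, Pumas 5, Lions 5, Orcas 7, Kites 4, Owls 2.
Exactly 4: Eagles, Kites — 2 teams.

2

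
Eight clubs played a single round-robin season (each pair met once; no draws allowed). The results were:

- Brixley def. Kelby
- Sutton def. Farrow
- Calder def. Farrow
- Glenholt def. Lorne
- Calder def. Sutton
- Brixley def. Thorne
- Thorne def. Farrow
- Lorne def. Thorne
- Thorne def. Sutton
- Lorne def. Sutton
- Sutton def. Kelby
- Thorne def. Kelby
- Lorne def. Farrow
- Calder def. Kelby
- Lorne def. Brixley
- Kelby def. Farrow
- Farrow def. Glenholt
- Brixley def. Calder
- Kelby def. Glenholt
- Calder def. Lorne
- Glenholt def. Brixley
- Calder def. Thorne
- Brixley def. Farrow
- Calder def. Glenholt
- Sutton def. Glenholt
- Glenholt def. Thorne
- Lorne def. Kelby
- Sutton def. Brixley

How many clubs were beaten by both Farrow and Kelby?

1

Farrow beat: Glenholt.
Kelby beat: Farrow, Glenholt.
Both beat: Glenholt — 1.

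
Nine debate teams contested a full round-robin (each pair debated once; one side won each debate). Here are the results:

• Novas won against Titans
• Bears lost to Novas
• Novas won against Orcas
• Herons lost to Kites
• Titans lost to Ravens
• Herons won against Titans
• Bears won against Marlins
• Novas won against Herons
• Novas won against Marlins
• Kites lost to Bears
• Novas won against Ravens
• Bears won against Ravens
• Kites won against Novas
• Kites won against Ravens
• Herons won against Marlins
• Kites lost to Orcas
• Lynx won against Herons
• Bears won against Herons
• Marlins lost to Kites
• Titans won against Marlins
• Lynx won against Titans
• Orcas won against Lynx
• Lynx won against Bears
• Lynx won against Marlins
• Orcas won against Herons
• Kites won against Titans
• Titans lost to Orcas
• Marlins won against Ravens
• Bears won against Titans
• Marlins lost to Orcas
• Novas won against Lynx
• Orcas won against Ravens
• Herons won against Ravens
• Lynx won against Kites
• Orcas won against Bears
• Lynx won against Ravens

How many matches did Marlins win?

Marlins' results: beat Ravens; lost to Novas, Orcas, Bears, Lynx, Titans, Herons, Kites.
That is 1 win.

1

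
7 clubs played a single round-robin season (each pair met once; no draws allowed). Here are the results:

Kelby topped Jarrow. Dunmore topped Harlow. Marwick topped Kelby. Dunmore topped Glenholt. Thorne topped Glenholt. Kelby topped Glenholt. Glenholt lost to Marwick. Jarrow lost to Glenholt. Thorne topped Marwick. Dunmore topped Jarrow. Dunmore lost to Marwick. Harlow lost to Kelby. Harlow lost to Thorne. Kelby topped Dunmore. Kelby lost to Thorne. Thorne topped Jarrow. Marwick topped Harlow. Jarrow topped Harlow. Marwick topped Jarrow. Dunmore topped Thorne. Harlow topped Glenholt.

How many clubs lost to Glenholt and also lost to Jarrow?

0

Glenholt beat: Jarrow.
Jarrow beat: Harlow.
No one was beaten by both.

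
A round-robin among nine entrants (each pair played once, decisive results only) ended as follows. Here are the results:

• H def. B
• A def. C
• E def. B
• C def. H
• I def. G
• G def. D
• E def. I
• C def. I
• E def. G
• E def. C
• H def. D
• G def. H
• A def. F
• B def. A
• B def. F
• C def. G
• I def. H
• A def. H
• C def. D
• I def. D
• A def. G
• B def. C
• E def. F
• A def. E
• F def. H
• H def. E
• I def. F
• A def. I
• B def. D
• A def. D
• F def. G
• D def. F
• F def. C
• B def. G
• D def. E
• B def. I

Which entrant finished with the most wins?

Win totals: A 7, B 6, C 4, D 2, E 5, F 3, G 2, H 3, I 4.
A leads with 7 wins (next highest: 6).

A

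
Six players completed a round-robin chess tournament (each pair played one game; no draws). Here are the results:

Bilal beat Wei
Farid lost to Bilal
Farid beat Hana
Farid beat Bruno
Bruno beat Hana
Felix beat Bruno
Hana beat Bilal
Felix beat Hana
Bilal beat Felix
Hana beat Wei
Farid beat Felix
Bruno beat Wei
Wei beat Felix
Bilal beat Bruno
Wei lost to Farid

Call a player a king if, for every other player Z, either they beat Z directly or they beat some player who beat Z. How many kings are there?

3

Bilal reaches everyone (king).
Farid reaches everyone (king).
Wei cannot reach Bilal, Farid in two steps.
Hana reaches everyone (king).
Felix cannot reach Farid in two steps.
Bruno cannot reach Farid in two steps.
Kings: Bilal, Farid, Hana — 3.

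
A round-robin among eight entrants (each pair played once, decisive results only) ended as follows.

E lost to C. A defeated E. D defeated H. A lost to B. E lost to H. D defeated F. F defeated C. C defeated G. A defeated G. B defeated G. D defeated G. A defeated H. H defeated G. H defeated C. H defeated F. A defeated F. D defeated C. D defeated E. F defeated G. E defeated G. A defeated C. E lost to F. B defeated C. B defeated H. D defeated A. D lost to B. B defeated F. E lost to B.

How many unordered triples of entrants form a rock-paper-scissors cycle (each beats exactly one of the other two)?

Win totals: A 5, B 7, C 2, D 6, E 1, F 3, G 0, H 4.
An entrant with w wins dominates both others in C(w,2) triples; summing gives 10 + 21 + 1 + 15 + 0 + 3 + 0 + 6 = 56 transitive triples.
Total triples C(8,3) = 56, so cyclic triples = 56 − 56 = 0.

0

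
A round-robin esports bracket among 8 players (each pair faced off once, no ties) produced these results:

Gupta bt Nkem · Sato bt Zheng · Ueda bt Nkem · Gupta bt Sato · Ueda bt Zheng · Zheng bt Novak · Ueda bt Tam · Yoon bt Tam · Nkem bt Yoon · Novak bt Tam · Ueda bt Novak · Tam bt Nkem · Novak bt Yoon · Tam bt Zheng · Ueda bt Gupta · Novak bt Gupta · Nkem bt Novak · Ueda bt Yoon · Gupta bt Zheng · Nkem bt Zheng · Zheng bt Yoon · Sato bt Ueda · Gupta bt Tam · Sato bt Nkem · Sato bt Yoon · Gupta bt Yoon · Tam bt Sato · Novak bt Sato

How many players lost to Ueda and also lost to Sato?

Ueda beat: Gupta, Zheng, Novak, Yoon, Nkem, Tam.
Sato beat: Zheng, Ueda, Yoon, Nkem.
Both beat: Zheng, Yoon, Nkem — 3.

3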